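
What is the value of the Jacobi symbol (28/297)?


Compute (28/297) via quadratic reciprocity:
  pull out 2: (2/297) = +1  (since 297 mod 8 = 1)
  pull out 2: (2/297) = +1  (since 297 mod 8 = 1)
  reciprocity: (7/297) -> +(297/7)
  reduce: (3/7)
  reciprocity: (3/7) -> -(7/3)
  reduce: (1/3)
  (1/3) = 1
Product of signs = -1

-1


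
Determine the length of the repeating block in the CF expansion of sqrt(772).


Run the CF algorithm for sqrt(772).
a_0 = floor(sqrt(772)) = 27; set m_0=0, q_0=1.
Recurrence: m' = q*a - m,  q' = (d - m'^2)/q,  a' = floor((a_0 + m')/q').
  step 1: m=27, q=43, a=1
  step 2: m=16, q=12, a=3
  step 3: m=20, q=31, a=1
  step 4: m=11, q=21, a=1
  step 5: m=10, q=32, a=1
  step 6: m=22, q=9, a=5
  step 7: m=23, q=27, a=1
  step 8: m=4, q=28, a=1
  step 9: m=24, q=7, a=7
  step 10: m=25, q=21, a=2
  step 11: m=17, q=23, a=1
  step 12: m=6, q=32, a=1
  step 13: m=26, q=3, a=17
  step 14: m=25, q=49, a=1
  step 15: m=24, q=4, a=12
  step 16: m=24, q=49, a=1
  step 17: m=25, q=3, a=17
  step 18: m=26, q=32, a=1
  step 19: m=6, q=23, a=1
  step 20: m=17, q=21, a=2
  step 21: m=25, q=7, a=7
  step 22: m=24, q=28, a=1
  step 23: m=4, q=27, a=1
  step 24: m=23, q=9, a=5
  step 25: m=22, q=32, a=1
  step 26: m=10, q=21, a=1
  step 27: m=11, q=31, a=1
  step 28: m=20, q=12, a=3
  step 29: m=16, q=43, a=1
  step 30: m=27, q=1, a=54
a_30 = 2*a_0 = 54, so the period closes here.
sqrt(772) = [27; 1, 3, 1, 1, 1, 5, 1, 1, 7, 2, 1, 1, 17, 1, 12, 1, 17, 1, 1, 2, 7, 1, 1, 5, 1, 1, 1, 3, 1, 54]
Period length = 30

30


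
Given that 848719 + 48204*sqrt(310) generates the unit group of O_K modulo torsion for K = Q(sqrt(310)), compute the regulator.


epsilon = 848719 + 48204*sqrt(310)
= 1.6974e+06
R = ln(1.6974e+06)
= 14.3446

14.3446


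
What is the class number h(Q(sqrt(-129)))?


K = Q(sqrt(-129)). d mod 4 = 3, so D = disc(K) = 4d = -516
h(K) equals the number of primitive reduced positive-definite forms (a, b, c) = a*x^2 + b*x*y + c*y^2 with b^2 - 4ac = D,
where reduced means |b| <= a <= c, with b >= 0 whenever |b| = a or a = c, and primitive means gcd(a, b, c) = 1.
Reduced forces 3a^2 <= |D| = 516, so 1 <= a <= 13; b must have the parity of D, and c = (b^2 - D)/(4a) must be an integer >= a.
Enumerate a = 1..13, b in [-a, a]:
  a=1: (1, 0, 129)  [1]
  a=2: (2, 2, 65)  [1]
  a=3: (3, 0, 43)  [1]
  a=4: none
  a=5: (5, -2, 26), (5, 2, 26)  [2]
  a=6: (6, 6, 23)  [1]
  a=7: (7, -4, 19), (7, 4, 19)  [2]
  a=8..9: none
  a=10: (10, -2, 13), (10, 2, 13)  [2]
  a=11: (11, -10, 14), (11, 10, 14)  [2]
  a=12..13: none
Total reduced forms: 1 + 1 + 1 + 2 + 1 + 2 + 2 + 2 = 12
h = 12

12


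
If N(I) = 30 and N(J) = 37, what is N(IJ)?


N(IJ) = N(I) * N(J)
= 30 * 37
= 1110

1110


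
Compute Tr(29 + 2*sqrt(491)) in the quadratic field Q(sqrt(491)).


Tr(a + b*sqrt(d)) = (a + b*sqrt(d)) + (a - b*sqrt(d)) = 2a
= 2 * (29)
= 58

58


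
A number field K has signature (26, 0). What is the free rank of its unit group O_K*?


By Dirichlet's unit theorem:
rank = r1 + r2 - 1
= 26 + 0 - 1
= 25

25


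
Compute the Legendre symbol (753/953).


p = 953 is prime, so compute (753/953) with the reciprocity algorithm (Jacobi-symbol steps: pull out 2s via (2/n), flip via reciprocity, reduce):
  reciprocity: (753/953) -> +(953/753)
  reduce: (200/753)
  pull out 2: (2/753) = +1  (since 753 mod 8 = 1)
  pull out 2: (2/753) = +1  (since 753 mod 8 = 1)
  pull out 2: (2/753) = +1  (since 753 mod 8 = 1)
  reciprocity: (25/753) -> +(753/25)
  reduce: (3/25)
  reciprocity: (3/25) -> +(25/3)
  reduce: (1/3)
  (1/3) = 1
Product of signs = 1
(753/953) = 1

1


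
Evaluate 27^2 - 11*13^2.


x^2 - d*y^2
= 27^2 - 11*13^2
= 729 - 1859
= -1130

-1130


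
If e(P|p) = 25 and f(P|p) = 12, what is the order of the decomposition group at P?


|D_P| = e * f
= 25 * 12
= 300

300


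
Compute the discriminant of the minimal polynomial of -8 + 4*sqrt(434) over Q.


The element -8 + 4*sqrt(434) has minimal polynomial:
x^2 + 16*x - 6880
Discriminant = (16)^2 - 4*(-6880)
= 256 + 27520
= 27776

27776


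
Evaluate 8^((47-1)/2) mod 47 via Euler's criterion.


p = 47 is prime and the exponent is (p-1)/2 = 23, so by Euler's criterion 8^23 = (8/47) = +1 or -1 mod 47.
Compute by square-and-multiply:
  23 = 16 + 4 + 2 + 1 (binary 10111)
  Repeated squaring mod 47: 8^1 = 8, 8^2 = 17, 8^4 = 7, 8^8 = 2, 8^16 = 4
  8^23 = 8^16 * 8^4 * 8^2 * 8^1 = 4 * 7 * 17 * 8 mod 47
    4 * 7 = 28 = 28 mod 47
    28 * 17 = 476 = 6 mod 47
    6 * 8 = 48 = 1 mod 47
  8^23 = 1 mod 47
Result 1: 8 is a quadratic residue mod 47.
8^23 mod 47 = 1

1


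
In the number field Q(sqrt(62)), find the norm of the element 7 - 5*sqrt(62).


N(a + b*sqrt(d)) = a^2 - d*b^2
= (7)^2 - (62)*(-5)^2
= 49 - 1550
= -1501

-1501


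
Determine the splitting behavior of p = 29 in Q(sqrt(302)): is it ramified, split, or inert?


K = Q(sqrt(302)). Since d mod 4 = 2, disc(K) = 1208.
Check p | disc: 1208 mod 29 = 19.
p does not divide disc. Compute Legendre symbol (d/p):
12^((29-1)/2) mod 29 = -1
(d/p) = -1, so p is inert: (p) stays prime with e=1, f=2, g=1.
Therefore p is inert.

inert


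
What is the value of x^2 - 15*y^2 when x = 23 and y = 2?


x^2 - d*y^2
= 23^2 - 15*2^2
= 529 - 60
= 469

469


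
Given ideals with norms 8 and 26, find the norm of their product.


N(IJ) = N(I) * N(J)
= 8 * 26
= 208

208


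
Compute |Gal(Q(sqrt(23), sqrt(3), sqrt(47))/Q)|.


The 3 square roots of distinct primes are multiplicatively independent over Q,
so [K:Q] = 2^3 and Gal(K/Q) is isomorphic to (Z/2Z)^3.
|Gal| = 2^3 = 8

8


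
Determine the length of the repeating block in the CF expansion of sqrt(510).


Run the CF algorithm for sqrt(510).
a_0 = floor(sqrt(510)) = 22; set m_0=0, q_0=1.
Recurrence: m' = q*a - m,  q' = (d - m'^2)/q,  a' = floor((a_0 + m')/q').
  step 1: m=22, q=26, a=1
  step 2: m=4, q=19, a=1
  step 3: m=15, q=15, a=2
  step 4: m=15, q=19, a=1
  step 5: m=4, q=26, a=1
  step 6: m=22, q=1, a=44
a_6 = 2*a_0 = 44, so the period closes here.
sqrt(510) = [22; 1, 1, 2, 1, 1, 44]
Period length = 6

6


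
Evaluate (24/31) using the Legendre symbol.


p = 31 is prime, so compute (24/31) with the reciprocity algorithm (Jacobi-symbol steps: pull out 2s via (2/n), flip via reciprocity, reduce):
  pull out 2: (2/31) = +1  (since 31 mod 8 = 7)
  pull out 2: (2/31) = +1  (since 31 mod 8 = 7)
  pull out 2: (2/31) = +1  (since 31 mod 8 = 7)
  reciprocity: (3/31) -> -(31/3)
  reduce: (1/3)
  (1/3) = 1
Product of signs = -1
(24/31) = -1

-1


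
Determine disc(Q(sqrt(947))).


For K = Q(sqrt(d)) with d squarefree: disc(K) = d if d = 1 mod 4, and disc(K) = 4d if d = 2 or 3 mod 4.
Here d = 947, and d mod 4 = 3.
d = 3 mod 4, not 1 (O_K = Z[sqrt(d)]), so disc(K) = 4d = 4 * (947) = 3788

3788


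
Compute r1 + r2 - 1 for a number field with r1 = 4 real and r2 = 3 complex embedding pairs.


By Dirichlet's unit theorem:
rank = r1 + r2 - 1
= 4 + 3 - 1
= 6

6


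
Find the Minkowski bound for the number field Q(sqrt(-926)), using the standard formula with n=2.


d = -926, d mod 4 = 2, so disc(K) = 4d = -3704; |disc(K)| = 3704
Imaginary quadratic field, so n = 2, s = r2 = 1, r1 = 0
M = (n!/n^n) * (4/pi)^s * sqrt(|disc(K)|) = (2!/2^2) * (4/pi)^1 * sqrt(3704)
= 0.5 * 1.273240 * 60.860496
= 38.7450

38.7450


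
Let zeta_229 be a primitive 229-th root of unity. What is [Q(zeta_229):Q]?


The degree equals Euler's totient phi(229).
229 = 229
phi(229) = 228

228


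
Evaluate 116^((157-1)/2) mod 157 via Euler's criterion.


p = 157 is prime and the exponent is (p-1)/2 = 78, so by Euler's criterion 116^78 = (116/157) = +1 or -1 mod 157.
Compute by square-and-multiply:
  78 = 64 + 8 + 4 + 2 (binary 1001110)
  Repeated squaring mod 157: 116^1 = 116, 116^2 = 111, 116^4 = 75, 116^8 = 130, 116^16 = 101, 116^32 = 153, 116^64 = 16
  116^78 = 116^64 * 116^8 * 116^4 * 116^2 = 16 * 130 * 75 * 111 mod 157
    16 * 130 = 2080 = 39 mod 157
    39 * 75 = 2925 = 99 mod 157
    99 * 111 = 10989 = 156 mod 157
  116^78 = 156 mod 157
Result 156 = p - 1 = -1 mod 157: 116 is a quadratic non-residue mod 157. As a residue in [0, p-1] the value is 156.
116^78 mod 157 = 156

156


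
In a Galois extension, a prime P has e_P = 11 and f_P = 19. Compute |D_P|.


|D_P| = e * f
= 11 * 19
= 209

209


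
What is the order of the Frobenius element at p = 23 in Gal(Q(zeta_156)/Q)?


The Frobenius at p in Gal(Q(zeta_n)/Q) = (Z/nZ)* is the class of p, so its order is ord_156(23), the smallest k >= 1 with 23^k = 1 mod 156.
n = 156 = 2^2 * 3 * 13, phi(156) = 48; the order divides phi(n).
Divisors of 48: 1, 2, 3, 4, 6, 8, 12, 16, 24, 48
Repeated squaring mod 156: 23^1 = 23, 23^2 = 61, 23^4 = 133, 23^8 = 61, 23^16 = 133, 23^32 = 61
Test divisors in increasing order:
  k=1: 23^1 = 23 mod 156
  k=2: 23^2 = 61 mod 156
  k=3: 23^3 = 61 * 23 = 155 mod 156
  k=4: 23^4 = 133 mod 156
  k=6: 23^6 = 133 * 61 = 1 mod 156  <- first divisor giving 1
Order = 6

6


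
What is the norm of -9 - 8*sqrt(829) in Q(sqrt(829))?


N(a + b*sqrt(d)) = a^2 - d*b^2
= (-9)^2 - (829)*(-8)^2
= 81 - 53056
= -52975

-52975


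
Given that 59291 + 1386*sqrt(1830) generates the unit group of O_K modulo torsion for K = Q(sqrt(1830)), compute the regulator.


epsilon = 59291 + 1386*sqrt(1830)
= 118582.0000
R = ln(118582.0000)
= 11.6834

11.6834


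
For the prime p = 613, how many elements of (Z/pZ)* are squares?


For prime p, the number of non-zero quadratic residues is (p-1)/2.
= (613-1)/2
= 306

306


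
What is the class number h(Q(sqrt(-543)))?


K = Q(sqrt(-543)). d mod 4 = 1, so D = disc(K) = d = -543
h(K) equals the number of primitive reduced positive-definite forms (a, b, c) = a*x^2 + b*x*y + c*y^2 with b^2 - 4ac = D,
where reduced means |b| <= a <= c, with b >= 0 whenever |b| = a or a = c, and primitive means gcd(a, b, c) = 1.
Reduced forces 3a^2 <= |D| = 543, so 1 <= a <= 13; b must have the parity of D, and c = (b^2 - D)/(4a) must be an integer >= a.
Enumerate a = 1..13, b in [-a, a]:
  a=1: (1, 1, 136)  [1]
  a=2: (2, -1, 68), (2, 1, 68)  [2]
  a=3: (3, 3, 46)  [1]
  a=4: (4, -1, 34), (4, 1, 34)  [2]
  a=5: none
  a=6: (6, -3, 23), (6, 3, 23)  [2]
  a=7: none
  a=8: (8, -1, 17), (8, 1, 17)  [2]
  a=9..11: none
  a=12: (12, -9, 13), (12, 9, 13)  [2]
  a=13: none
Total reduced forms: 1 + 2 + 1 + 2 + 2 + 2 + 2 = 12
h = 12

12


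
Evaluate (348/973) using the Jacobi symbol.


Compute (348/973) via quadratic reciprocity:
  pull out 2: (2/973) = -1  (since 973 mod 8 = 5)
  pull out 2: (2/973) = -1  (since 973 mod 8 = 5)
  reciprocity: (87/973) -> +(973/87)
  reduce: (16/87)
  pull out 2: (2/87) = +1  (since 87 mod 8 = 7)
  pull out 2: (2/87) = +1  (since 87 mod 8 = 7)
  pull out 2: (2/87) = +1  (since 87 mod 8 = 7)
  pull out 2: (2/87) = +1  (since 87 mod 8 = 7)
  (1/87) = 1
Product of signs = 1

1


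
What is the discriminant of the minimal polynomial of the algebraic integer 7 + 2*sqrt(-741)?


The element 7 + 2*sqrt(-741) has minimal polynomial:
x^2 - 14*x + 3013
Discriminant = (-14)^2 - 4*(3013)
= 196 - 12052
= -11856

-11856


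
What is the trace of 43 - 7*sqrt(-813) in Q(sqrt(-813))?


Tr(a + b*sqrt(d)) = (a + b*sqrt(d)) + (a - b*sqrt(d)) = 2a
= 2 * (43)
= 86

86


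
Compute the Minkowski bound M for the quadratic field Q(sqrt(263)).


d = 263, d mod 4 = 3, so disc(K) = 4d = 1052; |disc(K)| = 1052
Real quadratic field, so n = 2, s = r2 = 0, r1 = 2
M = (n!/n^n) * (4/pi)^s * sqrt(|disc(K)|) = (2!/2^2) * (4/pi)^0 * sqrt(1052)
= 0.5 * 1.000000 * 32.434549
= 16.2173

16.2173


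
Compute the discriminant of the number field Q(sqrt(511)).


For K = Q(sqrt(d)) with d squarefree: disc(K) = d if d = 1 mod 4, and disc(K) = 4d if d = 2 or 3 mod 4.
Here d = 511, and d mod 4 = 3.
d = 3 mod 4, not 1 (O_K = Z[sqrt(d)]), so disc(K) = 4d = 4 * (511) = 2044

2044


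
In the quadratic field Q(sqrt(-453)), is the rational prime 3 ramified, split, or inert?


K = Q(sqrt(-453)). Since d mod 4 = 3, disc(K) = -1812.
Check p | disc: -1812 mod 3 = 0.
p divides disc, so p ramifies: (p) = P^2 with e=2, f=1, g=1.
Therefore p is ramified.

ramified


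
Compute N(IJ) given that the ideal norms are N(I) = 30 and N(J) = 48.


N(IJ) = N(I) * N(J)
= 30 * 48
= 1440

1440


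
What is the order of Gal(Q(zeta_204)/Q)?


|Gal(Q(zeta_204)/Q)| = phi(204)
= 64

64


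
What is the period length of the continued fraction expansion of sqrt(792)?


Run the CF algorithm for sqrt(792).
a_0 = floor(sqrt(792)) = 28; set m_0=0, q_0=1.
Recurrence: m' = q*a - m,  q' = (d - m'^2)/q,  a' = floor((a_0 + m')/q').
  step 1: m=28, q=8, a=7
  step 2: m=28, q=1, a=56
a_2 = 2*a_0 = 56, so the period closes here.
sqrt(792) = [28; 7, 56]
Period length = 2

2


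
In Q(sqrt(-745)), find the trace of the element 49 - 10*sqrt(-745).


Tr(a + b*sqrt(d)) = (a + b*sqrt(d)) + (a - b*sqrt(d)) = 2a
= 2 * (49)
= 98

98


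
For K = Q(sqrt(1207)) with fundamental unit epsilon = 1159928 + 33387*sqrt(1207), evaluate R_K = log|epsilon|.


epsilon = 1159928 + 33387*sqrt(1207)
= 2.3199e+06
R = ln(2.3199e+06)
= 14.6570

14.6570


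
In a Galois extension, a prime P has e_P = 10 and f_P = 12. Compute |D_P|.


|D_P| = e * f
= 10 * 12
= 120

120


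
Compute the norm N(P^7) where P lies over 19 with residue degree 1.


N(P^a) = p^(a*f)
= 19^(7*1)
= 19^7
= 893871739

893871739


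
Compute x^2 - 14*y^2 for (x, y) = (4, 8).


x^2 - d*y^2
= 4^2 - 14*8^2
= 16 - 896
= -880

-880


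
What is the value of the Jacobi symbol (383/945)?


Compute (383/945) via quadratic reciprocity:
  reciprocity: (383/945) -> +(945/383)
  reduce: (179/383)
  reciprocity: (179/383) -> -(383/179)
  reduce: (25/179)
  reciprocity: (25/179) -> +(179/25)
  reduce: (4/25)
  pull out 2: (2/25) = +1  (since 25 mod 8 = 1)
  pull out 2: (2/25) = +1  (since 25 mod 8 = 1)
  (1/25) = 1
Product of signs = -1

-1


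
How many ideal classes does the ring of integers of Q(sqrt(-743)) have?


K = Q(sqrt(-743)). d mod 4 = 1, so D = disc(K) = d = -743
h(K) equals the number of primitive reduced positive-definite forms (a, b, c) = a*x^2 + b*x*y + c*y^2 with b^2 - 4ac = D,
where reduced means |b| <= a <= c, with b >= 0 whenever |b| = a or a = c, and primitive means gcd(a, b, c) = 1.
Reduced forces 3a^2 <= |D| = 743, so 1 <= a <= 15; b must have the parity of D, and c = (b^2 - D)/(4a) must be an integer >= a.
Enumerate a = 1..15, b in [-a, a]:
  a=1: (1, 1, 186)  [1]
  a=2: (2, -1, 93), (2, 1, 93)  [2]
  a=3: (3, -1, 62), (3, 1, 62)  [2]
  a=4: (4, -3, 47), (4, 3, 47)  [2]
  a=5: none
  a=6: (6, -5, 32), (6, -1, 31), (6, 1, 31), (6, 5, 32)  [4]
  a=7: none
  a=8: (8, -5, 24), (8, 5, 24)  [2]
  a=9: (9, -7, 22), (9, 7, 22)  [2]
  a=10: none
  a=11: (11, -7, 18), (11, 7, 18)  [2]
  a=12: (12, -11, 18), (12, -5, 16), (12, 5, 16), (12, 11, 18)  [4]
  a=13..15: none
Total reduced forms: 1 + 2 + 2 + 2 + 4 + 2 + 2 + 2 + 4 = 21
h = 21

21


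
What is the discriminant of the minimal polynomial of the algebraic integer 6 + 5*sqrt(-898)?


The element 6 + 5*sqrt(-898) has minimal polynomial:
x^2 - 12*x + 22486
Discriminant = (-12)^2 - 4*(22486)
= 144 - 89944
= -89800

-89800


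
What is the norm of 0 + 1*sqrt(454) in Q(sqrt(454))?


N(a + b*sqrt(d)) = a^2 - d*b^2
= (0)^2 - (454)*(1)^2
= 0 - 454
= -454

-454


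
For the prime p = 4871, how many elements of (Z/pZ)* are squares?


For prime p, the number of non-zero quadratic residues is (p-1)/2.
= (4871-1)/2
= 2435

2435


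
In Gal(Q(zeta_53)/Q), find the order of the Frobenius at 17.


The Frobenius at p in Gal(Q(zeta_n)/Q) = (Z/nZ)* is the class of p, so its order is ord_53(17), the smallest k >= 1 with 17^k = 1 mod 53.
n = 53 = 53, phi(53) = 52; the order divides phi(n).
Divisors of 52: 1, 2, 4, 13, 26, 52
Repeated squaring mod 53: 17^1 = 17, 17^2 = 24, 17^4 = 46, 17^8 = 49, 17^16 = 16, 17^32 = 44
Test divisors in increasing order:
  k=1: 17^1 = 17 mod 53
  k=2: 17^2 = 24 mod 53
  k=4: 17^4 = 46 mod 53
  k=13: 17^13 = 49 * 46 * 17 = 52 mod 53
  k=26: 17^26 = 16 * 49 * 24 = 1 mod 53  <- first divisor giving 1
Order = 26

26


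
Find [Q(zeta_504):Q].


The degree equals Euler's totient phi(504).
504 = 2^3 * 3^2 * 7
phi(504) = 144

144


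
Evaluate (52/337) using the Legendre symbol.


p = 337 is prime, so compute (52/337) with the reciprocity algorithm (Jacobi-symbol steps: pull out 2s via (2/n), flip via reciprocity, reduce):
  pull out 2: (2/337) = +1  (since 337 mod 8 = 1)
  pull out 2: (2/337) = +1  (since 337 mod 8 = 1)
  reciprocity: (13/337) -> +(337/13)
  reduce: (12/13)
  pull out 2: (2/13) = -1  (since 13 mod 8 = 5)
  pull out 2: (2/13) = -1  (since 13 mod 8 = 5)
  reciprocity: (3/13) -> +(13/3)
  reduce: (1/3)
  (1/3) = 1
Product of signs = 1
(52/337) = 1

1


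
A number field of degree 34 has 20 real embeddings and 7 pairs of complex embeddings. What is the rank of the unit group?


By Dirichlet's unit theorem:
rank = r1 + r2 - 1
= 20 + 7 - 1
= 26

26


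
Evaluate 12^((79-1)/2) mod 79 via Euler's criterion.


p = 79 is prime and the exponent is (p-1)/2 = 39, so by Euler's criterion 12^39 = (12/79) = +1 or -1 mod 79.
Compute by square-and-multiply:
  39 = 32 + 4 + 2 + 1 (binary 100111)
  Repeated squaring mod 79: 12^1 = 12, 12^2 = 65, 12^4 = 38, 12^8 = 22, 12^16 = 10, 12^32 = 21
  12^39 = 12^32 * 12^4 * 12^2 * 12^1 = 21 * 38 * 65 * 12 mod 79
    21 * 38 = 798 = 8 mod 79
    8 * 65 = 520 = 46 mod 79
    46 * 12 = 552 = 78 mod 79
  12^39 = 78 mod 79
Result 78 = p - 1 = -1 mod 79: 12 is a quadratic non-residue mod 79. As a residue in [0, p-1] the value is 78.
12^39 mod 79 = 78

78


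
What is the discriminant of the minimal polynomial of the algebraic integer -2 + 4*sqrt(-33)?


The element -2 + 4*sqrt(-33) has minimal polynomial:
x^2 + 4*x + 532
Discriminant = (4)^2 - 4*(532)
= 16 - 2128
= -2112

-2112


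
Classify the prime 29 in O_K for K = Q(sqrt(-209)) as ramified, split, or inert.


K = Q(sqrt(-209)). Since d mod 4 = 3, disc(K) = -836.
Check p | disc: -836 mod 29 = 5.
p does not divide disc. Compute Legendre symbol (d/p):
23^((29-1)/2) mod 29 = 1
(d/p) = 1, so p splits: (p) = P*P' with e=1, f=1, g=2.
Therefore p is split.

split


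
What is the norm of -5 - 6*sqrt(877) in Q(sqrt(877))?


N(a + b*sqrt(d)) = a^2 - d*b^2
= (-5)^2 - (877)*(-6)^2
= 25 - 31572
= -31547

-31547


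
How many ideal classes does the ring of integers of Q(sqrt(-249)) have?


K = Q(sqrt(-249)). d mod 4 = 3, so D = disc(K) = 4d = -996
h(K) equals the number of primitive reduced positive-definite forms (a, b, c) = a*x^2 + b*x*y + c*y^2 with b^2 - 4ac = D,
where reduced means |b| <= a <= c, with b >= 0 whenever |b| = a or a = c, and primitive means gcd(a, b, c) = 1.
Reduced forces 3a^2 <= |D| = 996, so 1 <= a <= 18; b must have the parity of D, and c = (b^2 - D)/(4a) must be an integer >= a.
Enumerate a = 1..18, b in [-a, a]:
  a=1: (1, 0, 249)  [1]
  a=2: (2, 2, 125)  [1]
  a=3: (3, 0, 83)  [1]
  a=4: none
  a=5: (5, -2, 50), (5, 2, 50)  [2]
  a=6: (6, 6, 43)  [1]
  a=7..9: none
  a=10: (10, -2, 25), (10, 2, 25)  [2]
  a=11: (11, -4, 23), (11, 4, 23)  [2]
  a=12..14: none
  a=15: (15, -12, 19), (15, 12, 19)  [2]
  a=16..18: none
Total reduced forms: 1 + 1 + 1 + 2 + 1 + 2 + 2 + 2 = 12
h = 12

12


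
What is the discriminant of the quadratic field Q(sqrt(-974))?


For K = Q(sqrt(d)) with d squarefree: disc(K) = d if d = 1 mod 4, and disc(K) = 4d if d = 2 or 3 mod 4.
Here d = -974, and d mod 4 = 2.
d = 2 mod 4, not 1 (O_K = Z[sqrt(d)]), so disc(K) = 4d = 4 * (-974) = -3896

-3896


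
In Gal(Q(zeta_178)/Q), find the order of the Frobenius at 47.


The Frobenius at p in Gal(Q(zeta_n)/Q) = (Z/nZ)* is the class of p, so its order is ord_178(47), the smallest k >= 1 with 47^k = 1 mod 178.
n = 178 = 2 * 89, phi(178) = 88; the order divides phi(n).
Divisors of 88: 1, 2, 4, 8, 11, 22, 44, 88
Repeated squaring mod 178: 47^1 = 47, 47^2 = 73, 47^4 = 167, 47^8 = 121, 47^16 = 45, 47^32 = 67, 47^64 = 39
Test divisors in increasing order:
  k=1: 47^1 = 47 mod 178
  k=2: 47^2 = 73 mod 178
  k=4: 47^4 = 167 mod 178
  k=8: 47^8 = 121 mod 178
  k=11: 47^11 = 121 * 73 * 47 = 55 mod 178
  k=22: 47^22 = 45 * 167 * 73 = 177 mod 178
  k=44: 47^44 = 67 * 121 * 167 = 1 mod 178  <- first divisor giving 1
Order = 44

44


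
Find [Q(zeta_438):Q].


The degree equals Euler's totient phi(438).
438 = 2 * 3 * 73
phi(438) = 144

144


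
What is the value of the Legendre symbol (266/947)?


p = 947 is prime, so compute (266/947) with the reciprocity algorithm (Jacobi-symbol steps: pull out 2s via (2/n), flip via reciprocity, reduce):
  pull out 2: (2/947) = -1  (since 947 mod 8 = 3)
  reciprocity: (133/947) -> +(947/133)
  reduce: (16/133)
  pull out 2: (2/133) = -1  (since 133 mod 8 = 5)
  pull out 2: (2/133) = -1  (since 133 mod 8 = 5)
  pull out 2: (2/133) = -1  (since 133 mod 8 = 5)
  pull out 2: (2/133) = -1  (since 133 mod 8 = 5)
  (1/133) = 1
Product of signs = -1
(266/947) = -1

-1


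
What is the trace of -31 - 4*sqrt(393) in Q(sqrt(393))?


Tr(a + b*sqrt(d)) = (a + b*sqrt(d)) + (a - b*sqrt(d)) = 2a
= 2 * (-31)
= -62

-62


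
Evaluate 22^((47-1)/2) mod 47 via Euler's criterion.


p = 47 is prime and the exponent is (p-1)/2 = 23, so by Euler's criterion 22^23 = (22/47) = +1 or -1 mod 47.
Compute by square-and-multiply:
  23 = 16 + 4 + 2 + 1 (binary 10111)
  Repeated squaring mod 47: 22^1 = 22, 22^2 = 14, 22^4 = 8, 22^8 = 17, 22^16 = 7
  22^23 = 22^16 * 22^4 * 22^2 * 22^1 = 7 * 8 * 14 * 22 mod 47
    7 * 8 = 56 = 9 mod 47
    9 * 14 = 126 = 32 mod 47
    32 * 22 = 704 = 46 mod 47
  22^23 = 46 mod 47
Result 46 = p - 1 = -1 mod 47: 22 is a quadratic non-residue mod 47. As a residue in [0, p-1] the value is 46.
22^23 mod 47 = 46

46


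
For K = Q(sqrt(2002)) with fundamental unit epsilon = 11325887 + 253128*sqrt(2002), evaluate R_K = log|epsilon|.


epsilon = 11325887 + 253128*sqrt(2002)
= 2.2652e+07
R = ln(2.2652e+07)
= 16.9357

16.9357


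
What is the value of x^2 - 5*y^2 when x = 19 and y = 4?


x^2 - d*y^2
= 19^2 - 5*4^2
= 361 - 80
= 281

281


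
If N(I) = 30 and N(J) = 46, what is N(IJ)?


N(IJ) = N(I) * N(J)
= 30 * 46
= 1380

1380


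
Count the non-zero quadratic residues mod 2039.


For prime p, the number of non-zero quadratic residues is (p-1)/2.
= (2039-1)/2
= 1019

1019


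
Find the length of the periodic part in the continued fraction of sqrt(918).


Run the CF algorithm for sqrt(918).
a_0 = floor(sqrt(918)) = 30; set m_0=0, q_0=1.
Recurrence: m' = q*a - m,  q' = (d - m'^2)/q,  a' = floor((a_0 + m')/q').
  step 1: m=30, q=18, a=3
  step 2: m=24, q=19, a=2
  step 3: m=14, q=38, a=1
  step 4: m=24, q=9, a=6
  step 5: m=30, q=2, a=30
  step 6: m=30, q=9, a=6
  step 7: m=24, q=38, a=1
  step 8: m=14, q=19, a=2
  step 9: m=24, q=18, a=3
  step 10: m=30, q=1, a=60
a_10 = 2*a_0 = 60, so the period closes here.
sqrt(918) = [30; 3, 2, 1, 6, 30, 6, 1, 2, 3, 60]
Period length = 10

10


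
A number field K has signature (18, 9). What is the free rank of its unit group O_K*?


By Dirichlet's unit theorem:
rank = r1 + r2 - 1
= 18 + 9 - 1
= 26

26


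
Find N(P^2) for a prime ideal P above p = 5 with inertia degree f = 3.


N(P^a) = p^(a*f)
= 5^(2*3)
= 5^6
= 15625

15625


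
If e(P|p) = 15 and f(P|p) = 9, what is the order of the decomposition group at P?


|D_P| = e * f
= 15 * 9
= 135

135


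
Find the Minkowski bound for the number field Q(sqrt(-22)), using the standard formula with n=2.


d = -22, d mod 4 = 2, so disc(K) = 4d = -88; |disc(K)| = 88
Imaginary quadratic field, so n = 2, s = r2 = 1, r1 = 0
M = (n!/n^n) * (4/pi)^s * sqrt(|disc(K)|) = (2!/2^2) * (4/pi)^1 * sqrt(88)
= 0.5 * 1.273240 * 9.380832
= 5.9720

5.9720


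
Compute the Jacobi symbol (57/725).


Compute (57/725) via quadratic reciprocity:
  reciprocity: (57/725) -> +(725/57)
  reduce: (41/57)
  reciprocity: (41/57) -> +(57/41)
  reduce: (16/41)
  pull out 2: (2/41) = +1  (since 41 mod 8 = 1)
  pull out 2: (2/41) = +1  (since 41 mod 8 = 1)
  pull out 2: (2/41) = +1  (since 41 mod 8 = 1)
  pull out 2: (2/41) = +1  (since 41 mod 8 = 1)
  (1/41) = 1
Product of signs = 1

1


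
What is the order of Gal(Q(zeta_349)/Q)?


|Gal(Q(zeta_349)/Q)| = phi(349)
= 348

348


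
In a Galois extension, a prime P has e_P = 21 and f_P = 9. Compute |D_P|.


|D_P| = e * f
= 21 * 9
= 189

189


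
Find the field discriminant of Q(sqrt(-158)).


For K = Q(sqrt(d)) with d squarefree: disc(K) = d if d = 1 mod 4, and disc(K) = 4d if d = 2 or 3 mod 4.
Here d = -158, and d mod 4 = 2.
d = 2 mod 4, not 1 (O_K = Z[sqrt(d)]), so disc(K) = 4d = 4 * (-158) = -632

-632


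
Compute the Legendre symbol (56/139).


p = 139 is prime, so compute (56/139) with the reciprocity algorithm (Jacobi-symbol steps: pull out 2s via (2/n), flip via reciprocity, reduce):
  pull out 2: (2/139) = -1  (since 139 mod 8 = 3)
  pull out 2: (2/139) = -1  (since 139 mod 8 = 3)
  pull out 2: (2/139) = -1  (since 139 mod 8 = 3)
  reciprocity: (7/139) -> -(139/7)
  reduce: (6/7)
  pull out 2: (2/7) = +1  (since 7 mod 8 = 7)
  reciprocity: (3/7) -> -(7/3)
  reduce: (1/3)
  (1/3) = 1
Product of signs = -1
(56/139) = -1

-1


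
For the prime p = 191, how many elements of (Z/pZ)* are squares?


For prime p, the number of non-zero quadratic residues is (p-1)/2.
= (191-1)/2
= 95

95


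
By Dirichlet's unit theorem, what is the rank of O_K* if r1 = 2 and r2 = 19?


By Dirichlet's unit theorem:
rank = r1 + r2 - 1
= 2 + 19 - 1
= 20

20


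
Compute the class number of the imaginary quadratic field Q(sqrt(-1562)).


K = Q(sqrt(-1562)). d mod 4 = 2, so D = disc(K) = 4d = -6248
h(K) equals the number of primitive reduced positive-definite forms (a, b, c) = a*x^2 + b*x*y + c*y^2 with b^2 - 4ac = D,
where reduced means |b| <= a <= c, with b >= 0 whenever |b| = a or a = c, and primitive means gcd(a, b, c) = 1.
Reduced forces 3a^2 <= |D| = 6248, so 1 <= a <= 45; b must have the parity of D, and c = (b^2 - D)/(4a) must be an integer >= a.
Enumerate a = 1..45, b in [-a, a]:
  a=1: (1, 0, 1562)  [1]
  a=2: (2, 0, 781)  [1]
  a=3: (3, -2, 521), (3, 2, 521)  [2]
  a=4..5: none
  a=6: (6, -4, 261), (6, 4, 261)  [2]
  a=7..8: none
  a=9: (9, -4, 174), (9, 4, 174)  [2]
  a=10: none
  a=11: (11, 0, 142)  [1]
  a=12..16: none
  a=17: (17, -12, 94), (17, 12, 94)  [2]
  a=18: (18, -4, 87), (18, 4, 87)  [2]
  a=19..21: none
  a=22: (22, 0, 71)  [1]
  a=23: (23, -10, 69), (23, 10, 69)  [2]
  a=24..26: none
  a=27: (27, -4, 58), (27, 4, 58)  [2]
  a=28: none
  a=29: (29, -4, 54), (29, 4, 54)  [2]
  a=30: none
  a=31: (31, -18, 53), (31, 18, 53)  [2]
  a=32: none
  a=33: (33, -22, 51), (33, 22, 51)  [2]
  a=34: (34, -12, 47), (34, 12, 47)  [2]
  a=35..40: none
  a=41: (41, -36, 46), (41, 36, 46)  [2]
  a=42..45: none
Total reduced forms: 1 + 1 + 2 + 2 + 2 + 1 + 2 + 2 + 1 + 2 + 2 + 2 + 2 + 2 + 2 + 2 = 28
h = 28

28


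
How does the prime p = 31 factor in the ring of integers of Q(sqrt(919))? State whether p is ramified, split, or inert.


K = Q(sqrt(919)). Since d mod 4 = 3, disc(K) = 3676.
Check p | disc: 3676 mod 31 = 18.
p does not divide disc. Compute Legendre symbol (d/p):
20^((31-1)/2) mod 31 = 1
(d/p) = 1, so p splits: (p) = P*P' with e=1, f=1, g=2.
Therefore p is split.

split


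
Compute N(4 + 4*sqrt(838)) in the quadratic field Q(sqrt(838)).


N(a + b*sqrt(d)) = a^2 - d*b^2
= (4)^2 - (838)*(4)^2
= 16 - 13408
= -13392

-13392


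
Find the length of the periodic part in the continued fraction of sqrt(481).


Run the CF algorithm for sqrt(481).
a_0 = floor(sqrt(481)) = 21; set m_0=0, q_0=1.
Recurrence: m' = q*a - m,  q' = (d - m'^2)/q,  a' = floor((a_0 + m')/q').
  step 1: m=21, q=40, a=1
  step 2: m=19, q=3, a=13
  step 3: m=20, q=27, a=1
  step 4: m=7, q=16, a=1
  step 5: m=9, q=25, a=1
  step 6: m=16, q=9, a=4
  step 7: m=20, q=9, a=4
  step 8: m=16, q=25, a=1
  step 9: m=9, q=16, a=1
  step 10: m=7, q=27, a=1
  step 11: m=20, q=3, a=13
  step 12: m=19, q=40, a=1
  step 13: m=21, q=1, a=42
a_13 = 2*a_0 = 42, so the period closes here.
sqrt(481) = [21; 1, 13, 1, 1, 1, 4, 4, 1, 1, 1, 13, 1, 42]
Period length = 13

13


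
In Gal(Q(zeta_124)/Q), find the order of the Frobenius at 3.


The Frobenius at p in Gal(Q(zeta_n)/Q) = (Z/nZ)* is the class of p, so its order is ord_124(3), the smallest k >= 1 with 3^k = 1 mod 124.
n = 124 = 2^2 * 31, phi(124) = 60; the order divides phi(n).
Divisors of 60: 1, 2, 3, 4, 5, 6, 10, 12, 15, 20, 30, 60
Repeated squaring mod 124: 3^1 = 3, 3^2 = 9, 3^4 = 81, 3^8 = 113, 3^16 = 121, 3^32 = 9
Test divisors in increasing order:
  k=1: 3^1 = 3 mod 124
  k=2: 3^2 = 9 mod 124
  k=3: 3^3 = 9 * 3 = 27 mod 124
  k=4: 3^4 = 81 mod 124
  k=5: 3^5 = 81 * 3 = 119 mod 124
  k=6: 3^6 = 81 * 9 = 109 mod 124
  k=10: 3^10 = 113 * 9 = 25 mod 124
  k=12: 3^12 = 113 * 81 = 101 mod 124
  k=15: 3^15 = 113 * 81 * 9 * 3 = 123 mod 124
  k=20: 3^20 = 121 * 81 = 5 mod 124
  k=30: 3^30 = 121 * 113 * 81 * 9 = 1 mod 124  <- first divisor giving 1
Order = 30

30


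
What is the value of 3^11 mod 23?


p = 23 is prime and the exponent is (p-1)/2 = 11, so by Euler's criterion 3^11 = (3/23) = +1 or -1 mod 23.
Compute by square-and-multiply:
  11 = 8 + 2 + 1 (binary 1011)
  Repeated squaring mod 23: 3^1 = 3, 3^2 = 9, 3^4 = 12, 3^8 = 6
  3^11 = 3^8 * 3^2 * 3^1 = 6 * 9 * 3 mod 23
    6 * 9 = 54 = 8 mod 23
    8 * 3 = 24 = 1 mod 23
  3^11 = 1 mod 23
Result 1: 3 is a quadratic residue mod 23.
3^11 mod 23 = 1

1


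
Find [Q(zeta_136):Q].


The degree equals Euler's totient phi(136).
136 = 2^3 * 17
phi(136) = 64

64


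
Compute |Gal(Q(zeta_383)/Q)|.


|Gal(Q(zeta_383)/Q)| = phi(383)
= 382

382


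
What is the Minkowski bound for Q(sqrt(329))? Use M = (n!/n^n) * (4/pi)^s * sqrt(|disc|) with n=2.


d = 329, d mod 4 = 1, so disc(K) = d = 329; |disc(K)| = 329
Real quadratic field, so n = 2, s = r2 = 0, r1 = 2
M = (n!/n^n) * (4/pi)^s * sqrt(|disc(K)|) = (2!/2^2) * (4/pi)^0 * sqrt(329)
= 0.5 * 1.000000 * 18.138357
= 9.0692

9.0692


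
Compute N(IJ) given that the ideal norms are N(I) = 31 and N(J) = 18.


N(IJ) = N(I) * N(J)
= 31 * 18
= 558

558


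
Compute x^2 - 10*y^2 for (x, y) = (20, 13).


x^2 - d*y^2
= 20^2 - 10*13^2
= 400 - 1690
= -1290

-1290


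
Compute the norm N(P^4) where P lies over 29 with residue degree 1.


N(P^a) = p^(a*f)
= 29^(4*1)
= 29^4
= 707281

707281


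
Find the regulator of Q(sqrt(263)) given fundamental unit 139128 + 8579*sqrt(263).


epsilon = 139128 + 8579*sqrt(263)
= 278256.0000
R = ln(278256.0000)
= 12.5363

12.5363


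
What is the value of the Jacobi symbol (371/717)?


Compute (371/717) via quadratic reciprocity:
  reciprocity: (371/717) -> +(717/371)
  reduce: (346/371)
  pull out 2: (2/371) = -1  (since 371 mod 8 = 3)
  reciprocity: (173/371) -> +(371/173)
  reduce: (25/173)
  reciprocity: (25/173) -> +(173/25)
  reduce: (23/25)
  reciprocity: (23/25) -> +(25/23)
  reduce: (2/23)
  pull out 2: (2/23) = +1  (since 23 mod 8 = 7)
  (1/23) = 1
Product of signs = -1

-1


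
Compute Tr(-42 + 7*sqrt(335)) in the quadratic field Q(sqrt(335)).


Tr(a + b*sqrt(d)) = (a + b*sqrt(d)) + (a - b*sqrt(d)) = 2a
= 2 * (-42)
= -84

-84


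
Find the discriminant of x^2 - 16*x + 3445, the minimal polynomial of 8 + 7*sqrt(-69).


The element 8 + 7*sqrt(-69) has minimal polynomial:
x^2 - 16*x + 3445
Discriminant = (-16)^2 - 4*(3445)
= 256 - 13780
= -13524

-13524


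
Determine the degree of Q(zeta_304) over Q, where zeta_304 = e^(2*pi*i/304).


The degree equals Euler's totient phi(304).
304 = 2^4 * 19
phi(304) = 144

144


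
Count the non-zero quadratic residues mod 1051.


For prime p, the number of non-zero quadratic residues is (p-1)/2.
= (1051-1)/2
= 525

525


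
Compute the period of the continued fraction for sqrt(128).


Run the CF algorithm for sqrt(128).
a_0 = floor(sqrt(128)) = 11; set m_0=0, q_0=1.
Recurrence: m' = q*a - m,  q' = (d - m'^2)/q,  a' = floor((a_0 + m')/q').
  step 1: m=11, q=7, a=3
  step 2: m=10, q=4, a=5
  step 3: m=10, q=7, a=3
  step 4: m=11, q=1, a=22
a_4 = 2*a_0 = 22, so the period closes here.
sqrt(128) = [11; 3, 5, 3, 22]
Period length = 4

4


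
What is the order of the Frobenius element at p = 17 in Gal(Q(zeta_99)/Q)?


The Frobenius at p in Gal(Q(zeta_n)/Q) = (Z/nZ)* is the class of p, so its order is ord_99(17), the smallest k >= 1 with 17^k = 1 mod 99.
n = 99 = 3^2 * 11, phi(99) = 60; the order divides phi(n).
Divisors of 60: 1, 2, 3, 4, 5, 6, 10, 12, 15, 20, 30, 60
Repeated squaring mod 99: 17^1 = 17, 17^2 = 91, 17^4 = 64, 17^8 = 37, 17^16 = 82, 17^32 = 91
Test divisors in increasing order:
  k=1: 17^1 = 17 mod 99
  k=2: 17^2 = 91 mod 99
  k=3: 17^3 = 91 * 17 = 62 mod 99
  k=4: 17^4 = 64 mod 99
  k=5: 17^5 = 64 * 17 = 98 mod 99
  k=6: 17^6 = 64 * 91 = 82 mod 99
  k=10: 17^10 = 37 * 91 = 1 mod 99  <- first divisor giving 1
Order = 10

10


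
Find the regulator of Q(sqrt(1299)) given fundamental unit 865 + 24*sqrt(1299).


epsilon = 865 + 24*sqrt(1299)
= 1729.9994
R = ln(1729.9994)
= 7.4559

7.4559


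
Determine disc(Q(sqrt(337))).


For K = Q(sqrt(d)) with d squarefree: disc(K) = d if d = 1 mod 4, and disc(K) = 4d if d = 2 or 3 mod 4.
Here d = 337, and d mod 4 = 1.
d = 1 mod 4 (O_K = Z[(1+sqrt(d))/2]), so disc(K) = d = 337

337


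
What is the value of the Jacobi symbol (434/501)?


Compute (434/501) via quadratic reciprocity:
  pull out 2: (2/501) = -1  (since 501 mod 8 = 5)
  reciprocity: (217/501) -> +(501/217)
  reduce: (67/217)
  reciprocity: (67/217) -> +(217/67)
  reduce: (16/67)
  pull out 2: (2/67) = -1  (since 67 mod 8 = 3)
  pull out 2: (2/67) = -1  (since 67 mod 8 = 3)
  pull out 2: (2/67) = -1  (since 67 mod 8 = 3)
  pull out 2: (2/67) = -1  (since 67 mod 8 = 3)
  (1/67) = 1
Product of signs = -1

-1


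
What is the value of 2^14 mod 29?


p = 29 is prime and the exponent is (p-1)/2 = 14, so by Euler's criterion 2^14 = (2/29) = +1 or -1 mod 29.
Compute by square-and-multiply:
  14 = 8 + 4 + 2 (binary 1110)
  Repeated squaring mod 29: 2^1 = 2, 2^2 = 4, 2^4 = 16, 2^8 = 24
  2^14 = 2^8 * 2^4 * 2^2 = 24 * 16 * 4 mod 29
    24 * 16 = 384 = 7 mod 29
    7 * 4 = 28 = 28 mod 29
  2^14 = 28 mod 29
Result 28 = p - 1 = -1 mod 29: 2 is a quadratic non-residue mod 29. As a residue in [0, p-1] the value is 28.
2^14 mod 29 = 28

28


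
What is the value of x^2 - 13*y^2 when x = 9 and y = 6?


x^2 - d*y^2
= 9^2 - 13*6^2
= 81 - 468
= -387

-387


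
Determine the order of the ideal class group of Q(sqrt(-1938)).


K = Q(sqrt(-1938)). d mod 4 = 2, so D = disc(K) = 4d = -7752
h(K) equals the number of primitive reduced positive-definite forms (a, b, c) = a*x^2 + b*x*y + c*y^2 with b^2 - 4ac = D,
where reduced means |b| <= a <= c, with b >= 0 whenever |b| = a or a = c, and primitive means gcd(a, b, c) = 1.
Reduced forces 3a^2 <= |D| = 7752, so 1 <= a <= 50; b must have the parity of D, and c = (b^2 - D)/(4a) must be an integer >= a.
Enumerate a = 1..50, b in [-a, a]:
  a=1: (1, 0, 1938)  [1]
  a=2: (2, 0, 969)  [1]
  a=3: (3, 0, 646)  [1]
  a=4..5: none
  a=6: (6, 0, 323)  [1]
  a=7: (7, -2, 277), (7, 2, 277)  [2]
  a=8..10: none
  a=11: (11, -6, 177), (11, 6, 177)  [2]
  a=12: none
  a=13: (13, -10, 151), (13, 10, 151)  [2]
  a=14: (14, -12, 141), (14, 12, 141)  [2]
  a=15..16: none
  a=17: (17, 0, 114)  [1]
  a=18: none
  a=19: (19, 0, 102)  [1]
  a=20: none
  a=21: (21, -12, 94), (21, 12, 94)  [2]
  a=22: (22, -16, 91), (22, 16, 91)  [2]
  a=23..25: none
  a=26: (26, -16, 77), (26, 16, 77)  [2]
  a=27..28: none
  a=29: (29, -22, 71), (29, 22, 71)  [2]
  a=30..32: none
  a=33: (33, -6, 59), (33, 6, 59)  [2]
  a=34: (34, 0, 57)  [1]
  a=35..37: none
  a=38: (38, 0, 51)  [1]
  a=39: (39, -36, 58), (39, 36, 58)  [2]
  a=40..41: none
  a=42: (42, -12, 47), (42, 12, 47)  [2]
  a=43: (43, -26, 49), (43, 26, 49)  [2]
  a=44..50: none
Total reduced forms: 1 + 1 + 1 + 1 + 2 + 2 + 2 + 2 + 1 + 1 + 2 + 2 + 2 + 2 + 2 + 1 + 1 + 2 + 2 + 2 = 32
h = 32

32


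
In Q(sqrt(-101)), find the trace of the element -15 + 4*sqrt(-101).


Tr(a + b*sqrt(d)) = (a + b*sqrt(d)) + (a - b*sqrt(d)) = 2a
= 2 * (-15)
= -30

-30


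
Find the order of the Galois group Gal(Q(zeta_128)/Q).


|Gal(Q(zeta_128)/Q)| = phi(128)
= 64

64


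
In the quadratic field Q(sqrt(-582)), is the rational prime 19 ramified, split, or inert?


K = Q(sqrt(-582)). Since d mod 4 = 2, disc(K) = -2328.
Check p | disc: -2328 mod 19 = 9.
p does not divide disc. Compute Legendre symbol (d/p):
7^((19-1)/2) mod 19 = 1
(d/p) = 1, so p splits: (p) = P*P' with e=1, f=1, g=2.
Therefore p is split.

split


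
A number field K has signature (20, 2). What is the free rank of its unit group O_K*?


By Dirichlet's unit theorem:
rank = r1 + r2 - 1
= 20 + 2 - 1
= 21

21


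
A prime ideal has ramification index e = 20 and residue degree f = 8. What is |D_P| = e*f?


|D_P| = e * f
= 20 * 8
= 160

160


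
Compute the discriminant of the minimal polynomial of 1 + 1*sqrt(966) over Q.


The element 1 + 1*sqrt(966) has minimal polynomial:
x^2 - 2*x - 965
Discriminant = (-2)^2 - 4*(-965)
= 4 + 3860
= 3864

3864


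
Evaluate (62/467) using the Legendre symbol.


p = 467 is prime, so compute (62/467) with the reciprocity algorithm (Jacobi-symbol steps: pull out 2s via (2/n), flip via reciprocity, reduce):
  pull out 2: (2/467) = -1  (since 467 mod 8 = 3)
  reciprocity: (31/467) -> -(467/31)
  reduce: (2/31)
  pull out 2: (2/31) = +1  (since 31 mod 8 = 7)
  (1/31) = 1
Product of signs = 1
(62/467) = 1

1


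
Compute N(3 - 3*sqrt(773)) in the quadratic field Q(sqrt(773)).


N(a + b*sqrt(d)) = a^2 - d*b^2
= (3)^2 - (773)*(-3)^2
= 9 - 6957
= -6948

-6948


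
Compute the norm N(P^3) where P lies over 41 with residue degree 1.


N(P^a) = p^(a*f)
= 41^(3*1)
= 41^3
= 68921

68921


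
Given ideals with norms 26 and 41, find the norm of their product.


N(IJ) = N(I) * N(J)
= 26 * 41
= 1066

1066


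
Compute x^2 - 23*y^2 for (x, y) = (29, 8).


x^2 - d*y^2
= 29^2 - 23*8^2
= 841 - 1472
= -631

-631


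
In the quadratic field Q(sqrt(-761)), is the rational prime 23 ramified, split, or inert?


K = Q(sqrt(-761)). Since d mod 4 = 3, disc(K) = -3044.
Check p | disc: -3044 mod 23 = 15.
p does not divide disc. Compute Legendre symbol (d/p):
21^((23-1)/2) mod 23 = -1
(d/p) = -1, so p is inert: (p) stays prime with e=1, f=2, g=1.
Therefore p is inert.

inert


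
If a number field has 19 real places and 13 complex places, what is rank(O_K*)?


By Dirichlet's unit theorem:
rank = r1 + r2 - 1
= 19 + 13 - 1
= 31

31


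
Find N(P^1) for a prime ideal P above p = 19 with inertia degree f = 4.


N(P^a) = p^(a*f)
= 19^(1*4)
= 19^4
= 130321

130321


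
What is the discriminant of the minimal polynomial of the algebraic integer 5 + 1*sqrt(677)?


The element 5 + 1*sqrt(677) has minimal polynomial:
x^2 - 10*x - 652
Discriminant = (-10)^2 - 4*(-652)
= 100 + 2608
= 2708

2708


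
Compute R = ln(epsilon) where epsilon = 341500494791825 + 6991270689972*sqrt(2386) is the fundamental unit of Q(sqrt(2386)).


epsilon = 341500494791825 + 6991270689972*sqrt(2386)
= 6.8300e+14
R = ln(6.8300e+14)
= 34.1575

34.1575


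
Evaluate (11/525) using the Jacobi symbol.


Compute (11/525) via quadratic reciprocity:
  reciprocity: (11/525) -> +(525/11)
  reduce: (8/11)
  pull out 2: (2/11) = -1  (since 11 mod 8 = 3)
  pull out 2: (2/11) = -1  (since 11 mod 8 = 3)
  pull out 2: (2/11) = -1  (since 11 mod 8 = 3)
  (1/11) = 1
Product of signs = -1

-1


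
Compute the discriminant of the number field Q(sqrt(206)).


For K = Q(sqrt(d)) with d squarefree: disc(K) = d if d = 1 mod 4, and disc(K) = 4d if d = 2 or 3 mod 4.
Here d = 206, and d mod 4 = 2.
d = 2 mod 4, not 1 (O_K = Z[sqrt(d)]), so disc(K) = 4d = 4 * (206) = 824

824


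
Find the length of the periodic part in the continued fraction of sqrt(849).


Run the CF algorithm for sqrt(849).
a_0 = floor(sqrt(849)) = 29; set m_0=0, q_0=1.
Recurrence: m' = q*a - m,  q' = (d - m'^2)/q,  a' = floor((a_0 + m')/q').
  step 1: m=29, q=8, a=7
  step 2: m=27, q=15, a=3
  step 3: m=18, q=35, a=1
  step 4: m=17, q=16, a=2
  step 5: m=15, q=39, a=1
  step 6: m=24, q=7, a=7
  step 7: m=25, q=32, a=1
  step 8: m=7, q=25, a=1
  step 9: m=18, q=21, a=2
  step 10: m=24, q=13, a=4
  step 11: m=28, q=5, a=11
  step 12: m=27, q=24, a=2
  step 13: m=21, q=17, a=2
  step 14: m=13, q=40, a=1
  step 15: m=27, q=3, a=18
  step 16: m=27, q=40, a=1
  step 17: m=13, q=17, a=2
  step 18: m=21, q=24, a=2
  step 19: m=27, q=5, a=11
  step 20: m=28, q=13, a=4
  step 21: m=24, q=21, a=2
  step 22: m=18, q=25, a=1
  step 23: m=7, q=32, a=1
  step 24: m=25, q=7, a=7
  step 25: m=24, q=39, a=1
  step 26: m=15, q=16, a=2
  step 27: m=17, q=35, a=1
  step 28: m=18, q=15, a=3
  step 29: m=27, q=8, a=7
  step 30: m=29, q=1, a=58
a_30 = 2*a_0 = 58, so the period closes here.
sqrt(849) = [29; 7, 3, 1, 2, 1, 7, 1, 1, 2, 4, 11, 2, 2, 1, 18, 1, 2, 2, 11, 4, 2, 1, 1, 7, 1, 2, 1, 3, 7, 58]
Period length = 30

30
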